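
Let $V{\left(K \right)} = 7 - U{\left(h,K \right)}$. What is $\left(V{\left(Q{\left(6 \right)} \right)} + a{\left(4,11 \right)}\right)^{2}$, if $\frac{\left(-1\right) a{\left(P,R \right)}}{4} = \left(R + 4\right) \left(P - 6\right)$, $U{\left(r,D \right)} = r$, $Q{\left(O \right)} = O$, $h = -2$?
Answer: $16641$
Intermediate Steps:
$V{\left(K \right)} = 9$ ($V{\left(K \right)} = 7 - -2 = 7 + 2 = 9$)
$a{\left(P,R \right)} = - 4 \left(-6 + P\right) \left(4 + R\right)$ ($a{\left(P,R \right)} = - 4 \left(R + 4\right) \left(P - 6\right) = - 4 \left(4 + R\right) \left(-6 + P\right) = - 4 \left(-6 + P\right) \left(4 + R\right)$)
$\left(V{\left(Q{\left(6 \right)} \right)} + a{\left(4,11 \right)}\right)^{2} = \left(9 + \left(96 - 64 + 24 \cdot 11 - 16 \cdot 11\right)\right)^{2} = \left(9 + \left(96 - 64 + 264 - 176\right)\right)^{2} = \left(9 + 120\right)^{2} = 129^{2} = 16641$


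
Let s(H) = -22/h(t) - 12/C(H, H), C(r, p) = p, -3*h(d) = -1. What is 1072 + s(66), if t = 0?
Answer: 11064/11 ≈ 1005.8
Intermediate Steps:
h(d) = ⅓ (h(d) = -⅓*(-1) = ⅓)
s(H) = -66 - 12/H (s(H) = -22/⅓ - 12/H = -22*3 - 12/H = -66 - 12/H)
1072 + s(66) = 1072 + (-66 - 12/66) = 1072 + (-66 - 12*1/66) = 1072 + (-66 - 2/11) = 1072 - 728/11 = 11064/11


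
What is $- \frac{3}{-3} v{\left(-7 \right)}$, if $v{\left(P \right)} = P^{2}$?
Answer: $49$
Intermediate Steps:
$- \frac{3}{-3} v{\left(-7 \right)} = - \frac{3}{-3} \left(-7\right)^{2} = \left(-3\right) \left(- \frac{1}{3}\right) 49 = 1 \cdot 49 = 49$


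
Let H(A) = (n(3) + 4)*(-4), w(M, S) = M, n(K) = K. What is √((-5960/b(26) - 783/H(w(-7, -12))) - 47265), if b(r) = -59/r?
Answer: I*√30436738339/826 ≈ 211.21*I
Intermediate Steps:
H(A) = -28 (H(A) = (3 + 4)*(-4) = 7*(-4) = -28)
√((-5960/b(26) - 783/H(w(-7, -12))) - 47265) = √((-5960/((-59/26)) - 783/(-28)) - 47265) = √((-5960/((-59*1/26)) - 783*(-1/28)) - 47265) = √((-5960/(-59/26) + 783/28) - 47265) = √((-5960*(-26/59) + 783/28) - 47265) = √((154960/59 + 783/28) - 47265) = √(4385077/1652 - 47265) = √(-73696703/1652) = I*√30436738339/826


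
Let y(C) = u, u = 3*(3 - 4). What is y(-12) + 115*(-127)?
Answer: -14608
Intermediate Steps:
u = -3 (u = 3*(-1) = -3)
y(C) = -3
y(-12) + 115*(-127) = -3 + 115*(-127) = -3 - 14605 = -14608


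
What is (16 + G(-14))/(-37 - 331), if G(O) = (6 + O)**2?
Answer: -5/23 ≈ -0.21739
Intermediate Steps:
(16 + G(-14))/(-37 - 331) = (16 + (6 - 14)**2)/(-37 - 331) = (16 + (-8)**2)/(-368) = (16 + 64)*(-1/368) = 80*(-1/368) = -5/23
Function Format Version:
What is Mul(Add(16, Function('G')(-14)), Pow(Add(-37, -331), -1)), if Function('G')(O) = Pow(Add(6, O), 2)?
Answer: Rational(-5, 23) ≈ -0.21739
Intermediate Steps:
Mul(Add(16, Function('G')(-14)), Pow(Add(-37, -331), -1)) = Mul(Add(16, Pow(Add(6, -14), 2)), Pow(Add(-37, -331), -1)) = Mul(Add(16, Pow(-8, 2)), Pow(-368, -1)) = Mul(Add(16, 64), Rational(-1, 368)) = Mul(80, Rational(-1, 368)) = Rational(-5, 23)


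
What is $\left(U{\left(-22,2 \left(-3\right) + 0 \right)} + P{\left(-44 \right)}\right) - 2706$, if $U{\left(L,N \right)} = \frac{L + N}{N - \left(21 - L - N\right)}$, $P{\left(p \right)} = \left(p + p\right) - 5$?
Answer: $- \frac{153917}{55} \approx -2798.5$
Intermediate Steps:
$P{\left(p \right)} = -5 + 2 p$ ($P{\left(p \right)} = 2 p - 5 = -5 + 2 p$)
$U{\left(L,N \right)} = \frac{L + N}{-21 + L + 2 N}$ ($U{\left(L,N \right)} = \frac{L + N}{N + \left(-21 + L + N\right)} = \frac{L + N}{-21 + L + 2 N}$)
$\left(U{\left(-22,2 \left(-3\right) + 0 \right)} + P{\left(-44 \right)}\right) - 2706 = \left(\frac{-22 + \left(2 \left(-3\right) + 0\right)}{-21 - 22 + 2 \left(2 \left(-3\right) + 0\right)} + \left(-5 + 2 \left(-44\right)\right)\right) - 2706 = \left(\frac{-22 + \left(-6 + 0\right)}{-21 - 22 + 2 \left(-6 + 0\right)} - 93\right) - 2706 = \left(\frac{-22 - 6}{-21 - 22 + 2 \left(-6\right)} - 93\right) - 2706 = \left(\frac{1}{-21 - 22 - 12} \left(-28\right) - 93\right) - 2706 = \left(\frac{1}{-55} \left(-28\right) - 93\right) - 2706 = \left(\left(- \frac{1}{55}\right) \left(-28\right) - 93\right) - 2706 = \left(\frac{28}{55} - 93\right) - 2706 = - \frac{5087}{55} - 2706 = - \frac{153917}{55}$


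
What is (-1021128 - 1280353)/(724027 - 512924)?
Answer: -2301481/211103 ≈ -10.902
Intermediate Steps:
(-1021128 - 1280353)/(724027 - 512924) = -2301481/211103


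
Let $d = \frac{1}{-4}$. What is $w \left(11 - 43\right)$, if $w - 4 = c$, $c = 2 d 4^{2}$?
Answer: $128$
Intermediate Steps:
$d = - \frac{1}{4} \approx -0.25$
$c = -8$ ($c = 2 \left(- \frac{1}{4}\right) 4^{2} = \left(- \frac{1}{2}\right) 16 = -8$)
$w = -4$ ($w = 4 - 8 = -4$)
$w \left(11 - 43\right) = - 4 \left(11 - 43\right) = \left(-4\right) \left(-32\right) = 128$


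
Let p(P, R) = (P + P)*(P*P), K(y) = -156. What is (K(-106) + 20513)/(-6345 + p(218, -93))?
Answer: 20357/20714119 ≈ 0.00098276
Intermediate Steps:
p(P, R) = 2*P³ (p(P, R) = (2*P)*P² = 2*P³)
(K(-106) + 20513)/(-6345 + p(218, -93)) = (-156 + 20513)/(-6345 + 2*218³) = 20357/(-6345 + 2*10360232) = 20357/(-6345 + 20720464) = 20357/20714119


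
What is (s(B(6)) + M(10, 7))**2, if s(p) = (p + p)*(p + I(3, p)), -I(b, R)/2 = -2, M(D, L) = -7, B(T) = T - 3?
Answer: 1225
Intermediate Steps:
B(T) = -3 + T
I(b, R) = 4 (I(b, R) = -2*(-2) = 4)
s(p) = 2*p*(4 + p) (s(p) = (p + p)*(p + 4) = (2*p)*(4 + p) = 2*p*(4 + p))
(s(B(6)) + M(10, 7))**2 = (2*(-3 + 6)*(4 + (-3 + 6)) - 7)**2 = (2*3*(4 + 3) - 7)**2 = (2*3*7 - 7)**2 = (42 - 7)**2 = 35**2 = 1225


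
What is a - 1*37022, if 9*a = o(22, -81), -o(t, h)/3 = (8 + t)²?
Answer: -37322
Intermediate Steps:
o(t, h) = -3*(8 + t)²
a = -300 (a = (-3*(8 + 22)²)/9 = (-3*30²)/9 = (-3*900)/9 = (⅑)*(-2700) = -300)
a - 1*37022 = -300 - 1*37022 = -300 - 37022 = -37322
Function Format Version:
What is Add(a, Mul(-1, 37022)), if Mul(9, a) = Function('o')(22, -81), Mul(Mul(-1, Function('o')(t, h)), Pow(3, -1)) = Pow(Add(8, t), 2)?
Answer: -37322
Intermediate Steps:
Function('o')(t, h) = Mul(-3, Pow(Add(8, t), 2))
a = -300 (a = Mul(Rational(1, 9), Mul(-3, Pow(Add(8, 22), 2))) = Mul(Rational(1, 9), Mul(-3, Pow(30, 2))) = Mul(Rational(1, 9), Mul(-3, 900)) = Mul(Rational(1, 9), -2700) = -300)
Add(a, Mul(-1, 37022)) = Add(-300, Mul(-1, 37022)) = Add(-300, -37022) = -37322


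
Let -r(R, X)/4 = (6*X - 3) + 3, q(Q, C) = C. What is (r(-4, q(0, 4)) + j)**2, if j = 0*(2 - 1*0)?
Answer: 9216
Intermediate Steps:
j = 0 (j = 0*(2 + 0) = 0*2 = 0)
r(R, X) = -24*X (r(R, X) = -4*((6*X - 3) + 3) = -4*((-3 + 6*X) + 3) = -24*X)
(r(-4, q(0, 4)) + j)**2 = (-24*4 + 0)**2 = (-96 + 0)**2 = (-96)**2 = 9216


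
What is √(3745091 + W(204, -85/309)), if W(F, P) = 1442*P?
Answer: 7*√687801/3 ≈ 1935.1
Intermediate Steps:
√(3745091 + W(204, -85/309)) = √(3745091 + 1442*(-85/309)) = √(3745091 - 1190/3) = √(11234083/3) = 7*√687801/3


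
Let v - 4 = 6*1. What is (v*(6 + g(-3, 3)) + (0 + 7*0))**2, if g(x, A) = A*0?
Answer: 3600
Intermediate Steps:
g(x, A) = 0
v = 10 (v = 4 + 6*1 = 4 + 6 = 10)
(v*(6 + g(-3, 3)) + (0 + 7*0))**2 = (10*(6 + 0) + (0 + 7*0))**2 = (10*6 + (0 + 0))**2 = (60 + 0)**2 = 60**2 = 3600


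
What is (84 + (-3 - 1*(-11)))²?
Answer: 8464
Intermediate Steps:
(84 + (-3 - 1*(-11)))² = (84 + (-3 + 11))² = (84 + 8)² = 92² = 8464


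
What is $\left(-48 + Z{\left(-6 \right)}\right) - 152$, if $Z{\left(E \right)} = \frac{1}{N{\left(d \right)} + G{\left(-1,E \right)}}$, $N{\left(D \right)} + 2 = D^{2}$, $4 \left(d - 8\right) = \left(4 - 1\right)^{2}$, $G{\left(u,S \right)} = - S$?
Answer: $- \frac{348984}{1745} \approx -199.99$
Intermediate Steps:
$d = \frac{41}{4}$ ($d = 8 + \frac{\left(4 - 1\right)^{2}}{4} = 8 + \frac{3^{2}}{4} = 8 + \frac{1}{4} \cdot 9 = 8 + \frac{9}{4} = \frac{41}{4} \approx 10.25$)
$N{\left(D \right)} = -2 + D^{2}$
$Z{\left(E \right)} = \frac{1}{\frac{1649}{16} - E}$ ($Z{\left(E \right)} = \frac{1}{\left(-2 + \left(\frac{41}{4}\right)^{2}\right) - E} = \frac{1}{\left(-2 + \frac{1681}{16}\right) - E} = \frac{1}{\frac{1649}{16} - E}$)
$\left(-48 + Z{\left(-6 \right)}\right) - 152 = \left(-48 - \frac{16}{-1649 + 16 \left(-6\right)}\right) - 152 = \left(-48 - \frac{16}{-1649 - 96}\right) - 152 = \left(-48 - \frac{16}{-1745}\right) - 152 = \left(-48 - - \frac{16}{1745}\right) - 152 = \left(-48 + \frac{16}{1745}\right) - 152 = - \frac{83744}{1745} - 152 = - \frac{348984}{1745}$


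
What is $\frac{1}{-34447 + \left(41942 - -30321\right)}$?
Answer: $\frac{1}{37816} \approx 2.6444 \cdot 10^{-5}$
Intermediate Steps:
$\frac{1}{-34447 + \left(41942 - -30321\right)} = \frac{1}{-34447 + \left(41942 + 30321\right)} = \frac{1}{-34447 + 72263} = \frac{1}{37816}$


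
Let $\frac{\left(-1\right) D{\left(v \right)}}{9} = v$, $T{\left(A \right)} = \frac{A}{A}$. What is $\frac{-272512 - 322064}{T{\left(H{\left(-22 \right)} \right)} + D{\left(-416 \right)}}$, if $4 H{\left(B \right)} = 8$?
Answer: $- \frac{594576}{3745} \approx -158.77$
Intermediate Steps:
$H{\left(B \right)} = 2$ ($H{\left(B \right)} = \frac{1}{4} \cdot 8 = 2$)
$T{\left(A \right)} = 1$
$D{\left(v \right)} = - 9 v$
$\frac{-272512 - 322064}{T{\left(H{\left(-22 \right)} \right)} + D{\left(-416 \right)}} = \frac{-272512 - 322064}{1 - -3744} = - \frac{594576}{1 + 3744} = - \frac{594576}{3745}$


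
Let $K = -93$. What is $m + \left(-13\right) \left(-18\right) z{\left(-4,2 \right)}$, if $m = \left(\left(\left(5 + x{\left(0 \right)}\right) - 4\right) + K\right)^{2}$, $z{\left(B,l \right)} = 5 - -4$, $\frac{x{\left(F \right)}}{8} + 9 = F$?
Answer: $29002$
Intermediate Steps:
$x{\left(F \right)} = -72 + 8 F$
$z{\left(B,l \right)} = 9$ ($z{\left(B,l \right)} = 5 + 4 = 9$)
$m = 26896$ ($m = \left(\left(\left(5 + \left(-72 + 8 \cdot 0\right)\right) - 4\right) - 93\right)^{2} = \left(\left(\left(5 + \left(-72 + 0\right)\right) - 4\right) - 93\right)^{2} = \left(\left(\left(5 - 72\right) - 4\right) - 93\right)^{2} = \left(\left(-67 - 4\right) - 93\right)^{2} = \left(-71 - 93\right)^{2} = \left(-164\right)^{2} = 26896$)
$m + \left(-13\right) \left(-18\right) z{\left(-4,2 \right)} = 26896 + \left(-13\right) \left(-18\right) 9 = 26896 + 234 \cdot 9 = 26896 + 2106 = 29002$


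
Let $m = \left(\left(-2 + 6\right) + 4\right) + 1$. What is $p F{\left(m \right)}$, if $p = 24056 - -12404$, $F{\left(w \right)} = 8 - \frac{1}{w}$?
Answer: $\frac{2588660}{9} \approx 2.8763 \cdot 10^{5}$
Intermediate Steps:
$m = 9$ ($m = \left(4 + 4\right) + 1 = 8 + 1 = 9$)
$p = 36460$ ($p = 24056 + 12404 = 36460$)
$p F{\left(m \right)} = 36460 \left(8 - \frac{1}{9}\right) = 36460 \cdot \frac{71}{9} = \frac{2588660}{9}$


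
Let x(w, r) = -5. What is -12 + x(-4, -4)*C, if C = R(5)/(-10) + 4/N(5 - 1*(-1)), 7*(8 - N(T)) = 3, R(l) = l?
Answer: -1287/106 ≈ -12.142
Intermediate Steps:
N(T) = 53/7 (N(T) = 8 - 1/7*3 = 8 - 3/7 = 53/7)
C = 3/106 (C = 5/(-10) + 4/(53/7) = 5*(-1/10) + 4*(7/53) = -1/2 + 28/53 = 3/106 ≈ 0.028302)
-12 + x(-4, -4)*C = -12 - 5*3/106 = -12 - 15/106 = -1287/106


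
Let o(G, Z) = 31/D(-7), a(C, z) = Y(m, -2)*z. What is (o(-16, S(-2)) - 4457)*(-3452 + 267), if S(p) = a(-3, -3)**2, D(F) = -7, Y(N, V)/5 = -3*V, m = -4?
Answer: 14209650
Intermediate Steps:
Y(N, V) = -15*V (Y(N, V) = 5*(-3*V) = -15*V)
a(C, z) = 30*z (a(C, z) = (-15*(-2))*z = 30*z)
S(p) = 8100 (S(p) = (30*(-3))**2 = (-90)**2 = 8100)
o(G, Z) = -31/7 (o(G, Z) = 31/(-7) = 31*(-1/7) = -31/7)
(o(-16, S(-2)) - 4457)*(-3452 + 267) = (-31/7 - 4457)*(-3452 + 267) = -31230/7*(-3185) = 14209650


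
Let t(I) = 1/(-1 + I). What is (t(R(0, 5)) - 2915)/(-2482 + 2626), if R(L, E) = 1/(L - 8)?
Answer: -26243/1296 ≈ -20.249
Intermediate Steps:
R(L, E) = 1/(-8 + L)
(t(R(0, 5)) - 2915)/(-2482 + 2626) = (1/(-1 + 1/(-8 + 0)) - 2915)/(-2482 + 2626) = (1/(-1 + 1/(-8)) - 2915)/144 = (1/(-1 - ⅛) - 2915)*(1/144) = (1/(-9/8) - 2915)*(1/144) = (-8/9 - 2915)*(1/144) = -26243/9*1/144 = -26243/1296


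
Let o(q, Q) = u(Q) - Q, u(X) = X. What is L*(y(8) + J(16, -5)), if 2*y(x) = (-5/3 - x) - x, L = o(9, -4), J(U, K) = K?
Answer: 0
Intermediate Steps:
o(q, Q) = 0 (o(q, Q) = Q - Q = 0)
L = 0
y(x) = -⅚ - x (y(x) = ((-5/3 - x) - x)/2 = (-5/3 - 2*x)/2 = -⅚ - x)
L*(y(8) + J(16, -5)) = 0*((-⅚ - 1*8) - 5) = 0*((-⅚ - 8) - 5) = 0*(-53/6 - 5) = 0*(-83/6) = 0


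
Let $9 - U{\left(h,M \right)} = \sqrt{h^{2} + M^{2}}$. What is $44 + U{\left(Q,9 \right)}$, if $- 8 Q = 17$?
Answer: $53 - \frac{\sqrt{5473}}{8} \approx 43.753$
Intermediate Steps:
$Q = - \frac{17}{8}$ ($Q = \left(- \frac{1}{8}\right) 17 = - \frac{17}{8} \approx -2.125$)
$U{\left(h,M \right)} = 9 - \sqrt{M^{2} + h^{2}}$ ($U{\left(h,M \right)} = 9 - \sqrt{h^{2} + M^{2}} = 9 - \sqrt{M^{2} + h^{2}}$)
$44 + U{\left(Q,9 \right)} = 44 + \left(9 - \sqrt{9^{2} + \left(- \frac{17}{8}\right)^{2}}\right) = 44 + \left(9 - \sqrt{81 + \frac{289}{64}}\right) = 44 + \left(9 - \sqrt{\frac{5473}{64}}\right) = 44 + \left(9 - \frac{\sqrt{5473}}{8}\right) = 53 - \frac{\sqrt{5473}}{8}$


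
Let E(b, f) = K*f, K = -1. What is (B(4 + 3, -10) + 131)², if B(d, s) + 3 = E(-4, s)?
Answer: 19044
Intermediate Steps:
E(b, f) = -f
B(d, s) = -3 - s
(B(4 + 3, -10) + 131)² = ((-3 - 1*(-10)) + 131)² = ((-3 + 10) + 131)² = (7 + 131)² = 138² = 19044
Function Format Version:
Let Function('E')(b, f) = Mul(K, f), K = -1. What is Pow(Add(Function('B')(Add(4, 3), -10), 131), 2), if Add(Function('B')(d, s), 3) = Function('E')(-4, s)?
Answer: 19044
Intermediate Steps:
Function('E')(b, f) = Mul(-1, f)
Function('B')(d, s) = Add(-3, Mul(-1, s))
Pow(Add(Function('B')(Add(4, 3), -10), 131), 2) = Pow(Add(Add(-3, Mul(-1, -10)), 131), 2) = Pow(Add(Add(-3, 10), 131), 2) = Pow(Add(7, 131), 2) = Pow(138, 2) = 19044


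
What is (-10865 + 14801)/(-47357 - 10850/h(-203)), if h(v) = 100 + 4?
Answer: -68224/822663 ≈ -0.082931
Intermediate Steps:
h(v) = 104
(-10865 + 14801)/(-47357 - 10850/h(-203)) = (-10865 + 14801)/(-47357 - 10850/104) = 3936/(-47357 - 10850*1/104) = 3936/(-47357 - 5425/52) = 3936/(-2467989/52) = 3936*(-52/2467989) = -68224/822663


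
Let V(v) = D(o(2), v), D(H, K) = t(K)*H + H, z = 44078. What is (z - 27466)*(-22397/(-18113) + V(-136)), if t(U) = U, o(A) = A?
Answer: -80869093156/18113 ≈ -4.4647e+6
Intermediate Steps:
D(H, K) = H + H*K (D(H, K) = K*H + H = H*K + H = H + H*K)
V(v) = 2 + 2*v (V(v) = 2*(1 + v) = 2 + 2*v)
(z - 27466)*(-22397/(-18113) + V(-136)) = (44078 - 27466)*(-22397/(-18113) + (2 + 2*(-136))) = 16612*(-22397*(-1/18113) + (2 - 272)) = 16612*(22397/18113 - 270) = 16612*(-4868113/18113) = -80869093156/18113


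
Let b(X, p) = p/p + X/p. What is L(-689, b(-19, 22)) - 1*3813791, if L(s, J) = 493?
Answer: -3813298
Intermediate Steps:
b(X, p) = 1 + X/p
L(-689, b(-19, 22)) - 1*3813791 = 493 - 1*3813791 = 493 - 3813791 = -3813298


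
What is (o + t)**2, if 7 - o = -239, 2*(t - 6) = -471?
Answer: 1089/4 ≈ 272.25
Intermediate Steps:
t = -459/2 (t = 6 + (1/2)*(-471) = 6 - 471/2 = -459/2 ≈ -229.50)
o = 246 (o = 7 - 1*(-239) = 7 + 239 = 246)
(o + t)**2 = (246 - 459/2)**2 = (33/2)**2 = 1089/4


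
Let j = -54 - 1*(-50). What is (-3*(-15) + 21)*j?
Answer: -264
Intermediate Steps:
j = -4 (j = -54 + 50 = -4)
(-3*(-15) + 21)*j = (-3*(-15) + 21)*(-4) = (45 + 21)*(-4) = 66*(-4) = -264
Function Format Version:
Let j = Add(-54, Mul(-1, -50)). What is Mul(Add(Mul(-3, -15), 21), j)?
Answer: -264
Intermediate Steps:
j = -4 (j = Add(-54, 50) = -4)
Mul(Add(Mul(-3, -15), 21), j) = Mul(Add(Mul(-3, -15), 21), -4) = Mul(Add(45, 21), -4) = Mul(66, -4) = -264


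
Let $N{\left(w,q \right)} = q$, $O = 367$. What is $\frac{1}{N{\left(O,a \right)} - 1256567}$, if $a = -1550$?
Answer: $- \frac{1}{1258117} \approx -7.9484 \cdot 10^{-7}$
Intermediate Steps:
$\frac{1}{N{\left(O,a \right)} - 1256567} = \frac{1}{-1550 - 1256567} = \frac{1}{-1258117} = - \frac{1}{1258117}$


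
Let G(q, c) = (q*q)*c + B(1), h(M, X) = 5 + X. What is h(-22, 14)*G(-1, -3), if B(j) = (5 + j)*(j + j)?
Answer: 171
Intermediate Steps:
B(j) = 2*j*(5 + j) (B(j) = (5 + j)*(2*j) = 2*j*(5 + j))
G(q, c) = 12 + c*q² (G(q, c) = (q*q)*c + 2*1*(5 + 1) = q²*c + 2*1*6 = c*q² + 12 = 12 + c*q²)
h(-22, 14)*G(-1, -3) = (5 + 14)*(12 - 3*(-1)²) = 19*(12 - 3*1) = 19*(12 - 3) = 19*9 = 171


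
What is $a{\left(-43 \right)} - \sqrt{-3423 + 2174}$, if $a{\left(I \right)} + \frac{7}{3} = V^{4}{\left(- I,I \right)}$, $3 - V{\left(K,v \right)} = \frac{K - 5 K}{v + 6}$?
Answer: $\frac{28418396}{5622483} - i \sqrt{1249} \approx 5.0544 - 35.341 i$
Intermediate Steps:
$V{\left(K,v \right)} = 3 + \frac{4 K}{6 + v}$ ($V{\left(K,v \right)} = 3 - \frac{K - 5 K}{v + 6} = 3 - \frac{\left(-4\right) K}{6 + v} = 3 - - \frac{4 K}{6 + v} = 3 + \frac{4 K}{6 + v}$)
$a{\left(I \right)} = - \frac{7}{3} + \frac{\left(18 - I\right)^{4}}{\left(6 + I\right)^{4}}$ ($a{\left(I \right)} = - \frac{7}{3} + \left(\frac{18 + 3 I + 4 \left(- I\right)}{6 + I}\right)^{4} = - \frac{7}{3} + \left(\frac{18 + 3 I - 4 I}{6 + I}\right)^{4} = - \frac{7}{3} + \left(\frac{18 - I}{6 + I}\right)^{4} = - \frac{7}{3} + \frac{\left(18 - I\right)^{4}}{\left(6 + I\right)^{4}}$)
$a{\left(-43 \right)} - \sqrt{-3423 + 2174} = \left(- \frac{7}{3} + \frac{\left(18 - -43\right)^{4}}{\left(6 - 43\right)^{4}}\right) - \sqrt{-3423 + 2174} = \left(- \frac{7}{3} + \frac{\left(18 + 43\right)^{4}}{1874161}\right) - \sqrt{-1249} = \left(- \frac{7}{3} + \frac{61^{4}}{1874161}\right) - i \sqrt{1249} = \left(- \frac{7}{3} + \frac{1}{1874161} \cdot 13845841\right) - i \sqrt{1249} = \left(- \frac{7}{3} + \frac{13845841}{1874161}\right) - i \sqrt{1249} = \frac{28418396}{5622483} - i \sqrt{1249}$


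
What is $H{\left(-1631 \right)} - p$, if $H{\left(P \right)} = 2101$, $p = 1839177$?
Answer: $-1837076$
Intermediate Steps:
$H{\left(-1631 \right)} - p = 2101 - 1839177 = -1837076$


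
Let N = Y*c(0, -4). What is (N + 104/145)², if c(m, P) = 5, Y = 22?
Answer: 257730916/21025 ≈ 12258.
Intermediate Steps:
N = 110 (N = 22*5 = 110)
(N + 104/145)² = (110 + 104/145)² = (16054/145)² = 257730916/21025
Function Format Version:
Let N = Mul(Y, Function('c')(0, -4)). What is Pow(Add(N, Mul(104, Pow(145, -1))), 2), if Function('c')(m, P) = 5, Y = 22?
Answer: Rational(257730916, 21025) ≈ 12258.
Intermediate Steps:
N = 110 (N = Mul(22, 5) = 110)
Pow(Add(N, Mul(104, Pow(145, -1))), 2) = Pow(Add(110, Mul(104, Pow(145, -1))), 2) = Pow(Add(110, Mul(104, Rational(1, 145))), 2) = Pow(Add(110, Rational(104, 145)), 2) = Pow(Rational(16054, 145), 2) = Rational(257730916, 21025)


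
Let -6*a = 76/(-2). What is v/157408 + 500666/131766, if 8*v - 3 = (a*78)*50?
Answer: 316862842661/82964090112 ≈ 3.8193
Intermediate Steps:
a = 19/3 (a = -38/(3*(-2)) = -38*(-1)/(3*2) = -1/6*(-38) = 19/3 ≈ 6.3333)
v = 24703/8 (v = 3/8 + (((19/3)*78)*50)/8 = 3/8 + (494*50)/8 = 3/8 + (1/8)*24700 = 3/8 + 6175/2 = 24703/8 ≈ 3087.9)
v/157408 + 500666/131766 = (24703/8)/157408 + 500666/131766 = (24703/8)*(1/157408) + 500666*(1/131766) = 24703/1259264 + 250333/65883 = 316862842661/82964090112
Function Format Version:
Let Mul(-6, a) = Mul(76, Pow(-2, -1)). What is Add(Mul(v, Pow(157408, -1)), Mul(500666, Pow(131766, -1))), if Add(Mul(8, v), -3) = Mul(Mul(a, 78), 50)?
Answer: Rational(316862842661, 82964090112) ≈ 3.8193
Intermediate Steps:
a = Rational(19, 3) (a = Mul(Rational(-1, 6), Mul(76, Pow(-2, -1))) = Mul(Rational(-1, 6), Mul(76, Rational(-1, 2))) = Mul(Rational(-1, 6), -38) = Rational(19, 3) ≈ 6.3333)
v = Rational(24703, 8) (v = Add(Rational(3, 8), Mul(Rational(1, 8), Mul(Mul(Rational(19, 3), 78), 50))) = Add(Rational(3, 8), Mul(Rational(1, 8), Mul(494, 50))) = Add(Rational(3, 8), Mul(Rational(1, 8), 24700)) = Add(Rational(3, 8), Rational(6175, 2)) = Rational(24703, 8) ≈ 3087.9)
Add(Mul(v, Pow(157408, -1)), Mul(500666, Pow(131766, -1))) = Add(Mul(Rational(24703, 8), Pow(157408, -1)), Mul(500666, Pow(131766, -1))) = Add(Mul(Rational(24703, 8), Rational(1, 157408)), Mul(500666, Rational(1, 131766))) = Add(Rational(24703, 1259264), Rational(250333, 65883)) = Rational(316862842661, 82964090112)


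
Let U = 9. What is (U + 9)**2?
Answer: 324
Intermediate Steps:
(U + 9)**2 = (9 + 9)**2 = 18**2 = 324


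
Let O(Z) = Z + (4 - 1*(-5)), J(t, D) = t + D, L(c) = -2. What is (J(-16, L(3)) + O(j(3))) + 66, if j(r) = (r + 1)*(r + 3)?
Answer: 81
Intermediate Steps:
J(t, D) = D + t
j(r) = (1 + r)*(3 + r)
O(Z) = 9 + Z (O(Z) = Z + (4 + 5) = Z + 9 = 9 + Z)
(J(-16, L(3)) + O(j(3))) + 66 = ((-2 - 16) + (9 + (3 + 3² + 4*3))) + 66 = (-18 + (9 + (3 + 9 + 12))) + 66 = (-18 + (9 + 24)) + 66 = (-18 + 33) + 66 = 15 + 66 = 81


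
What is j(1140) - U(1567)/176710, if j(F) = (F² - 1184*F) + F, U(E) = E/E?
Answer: -8662324201/176710 ≈ -49020.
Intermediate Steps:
U(E) = 1
j(F) = F² - 1183*F
j(1140) - U(1567)/176710 = 1140*(-1183 + 1140) - 1/176710 = 1140*(-43) - 1/176710 = -49020 - 1*1/176710 = -49020 - 1/176710 = -8662324201/176710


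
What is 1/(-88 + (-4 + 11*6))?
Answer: -1/26 ≈ -0.038462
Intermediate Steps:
1/(-88 + (-4 + 11*6)) = 1/(-88 + (-4 + 66)) = 1/(-88 + 62) = 1/(-26) = -1/26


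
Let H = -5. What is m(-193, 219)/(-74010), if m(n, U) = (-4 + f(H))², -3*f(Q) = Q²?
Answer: -1369/666090 ≈ -0.0020553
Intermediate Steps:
f(Q) = -Q²/3
m(n, U) = 1369/9 (m(n, U) = (-4 - ⅓*(-5)²)² = (-4 - ⅓*25)² = (-4 - 25/3)² = (-37/3)² = 1369/9)
m(-193, 219)/(-74010) = (1369/9)/(-74010) = (1369/9)*(-1/74010) = -1369/666090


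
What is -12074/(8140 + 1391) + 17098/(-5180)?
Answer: -112752179/24685290 ≈ -4.5676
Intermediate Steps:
-12074/(8140 + 1391) + 17098/(-5180) = -12074/9531 + 17098*(-1/5180) = -12074*1/9531 - 8549/2590 = -12074/9531 - 8549/2590 = -112752179/24685290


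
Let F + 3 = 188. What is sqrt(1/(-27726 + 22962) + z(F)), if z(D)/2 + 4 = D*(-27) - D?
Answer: I*sqrt(58827245223)/2382 ≈ 101.82*I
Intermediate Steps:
F = 185 (F = -3 + 188 = 185)
z(D) = -8 - 56*D (z(D) = -8 + 2*(D*(-27) - D) = -8 + 2*(-27*D - D) = -8 + 2*(-28*D) = -8 - 56*D)
sqrt(1/(-27726 + 22962) + z(F)) = sqrt(1/(-27726 + 22962) + (-8 - 56*185)) = sqrt(1/(-4764) + (-8 - 10360)) = sqrt(-1/4764 - 10368) = sqrt(-49393153/4764) = I*sqrt(58827245223)/2382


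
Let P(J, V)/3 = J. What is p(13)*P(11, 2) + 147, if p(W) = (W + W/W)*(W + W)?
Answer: 12159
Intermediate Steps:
P(J, V) = 3*J
p(W) = 2*W*(1 + W) (p(W) = (W + 1)*(2*W) = (1 + W)*(2*W) = 2*W*(1 + W))
p(13)*P(11, 2) + 147 = (2*13*(1 + 13))*(3*11) + 147 = (2*13*14)*33 + 147 = 364*33 + 147 = 12012 + 147 = 12159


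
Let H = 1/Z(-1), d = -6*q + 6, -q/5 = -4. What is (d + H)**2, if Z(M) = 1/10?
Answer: 10816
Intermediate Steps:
q = 20 (q = -5*(-4) = 20)
Z(M) = 1/10
d = -114 (d = -6*20 + 6 = -120 + 6 = -114)
H = 10 (H = 1/(1/10) = 10)
(d + H)**2 = (-114 + 10)**2 = (-104)**2 = 10816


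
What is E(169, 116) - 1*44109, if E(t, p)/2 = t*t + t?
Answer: 13351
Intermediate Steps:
E(t, p) = 2*t + 2*t² (E(t, p) = 2*(t*t + t) = 2*(t² + t) = 2*(t + t²) = 2*t + 2*t²)
E(169, 116) - 1*44109 = 2*169*(1 + 169) - 1*44109 = 2*169*170 - 44109 = 57460 - 44109 = 13351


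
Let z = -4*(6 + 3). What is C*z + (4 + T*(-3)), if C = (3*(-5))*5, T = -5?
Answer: 2719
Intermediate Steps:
C = -75 (C = -15*5 = -75)
z = -36 (z = -4*9 = -36)
C*z + (4 + T*(-3)) = -75*(-36) + (4 - 5*(-3)) = 2700 + (4 + 15) = 2700 + 19 = 2719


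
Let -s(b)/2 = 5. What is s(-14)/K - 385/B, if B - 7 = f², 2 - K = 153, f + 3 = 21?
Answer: -54825/49981 ≈ -1.0969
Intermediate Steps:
f = 18 (f = -3 + 21 = 18)
K = -151 (K = 2 - 1*153 = 2 - 153 = -151)
s(b) = -10 (s(b) = -2*5 = -10)
B = 331 (B = 7 + 18² = 7 + 324 = 331)
s(-14)/K - 385/B = -10/(-151) - 385/331 = -10*(-1/151) - 385*1/331 = 10/151 - 385/331 = -54825/49981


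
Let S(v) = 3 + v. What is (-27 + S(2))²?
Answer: 484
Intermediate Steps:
(-27 + S(2))² = (-27 + (3 + 2))² = (-27 + 5)² = (-22)² = 484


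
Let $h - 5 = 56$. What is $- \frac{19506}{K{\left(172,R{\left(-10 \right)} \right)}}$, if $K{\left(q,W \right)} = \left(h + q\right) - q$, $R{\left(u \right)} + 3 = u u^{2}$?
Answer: $- \frac{19506}{61} \approx -319.77$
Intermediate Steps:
$h = 61$ ($h = 5 + 56 = 61$)
$R{\left(u \right)} = -3 + u^{3}$ ($R{\left(u \right)} = -3 + u u^{2} = -3 + u^{3}$)
$K{\left(q,W \right)} = 61$ ($K{\left(q,W \right)} = \left(61 + q\right) - q = 61$)
$- \frac{19506}{K{\left(172,R{\left(-10 \right)} \right)}} = - \frac{19506}{61}$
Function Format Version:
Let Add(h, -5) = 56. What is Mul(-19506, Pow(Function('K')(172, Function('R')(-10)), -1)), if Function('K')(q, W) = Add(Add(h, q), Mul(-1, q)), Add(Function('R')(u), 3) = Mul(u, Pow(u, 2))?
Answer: Rational(-19506, 61) ≈ -319.77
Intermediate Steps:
h = 61 (h = Add(5, 56) = 61)
Function('R')(u) = Add(-3, Pow(u, 3)) (Function('R')(u) = Add(-3, Mul(u, Pow(u, 2))) = Add(-3, Pow(u, 3)))
Function('K')(q, W) = 61 (Function('K')(q, W) = Add(Add(61, q), Mul(-1, q)) = 61)
Mul(-19506, Pow(Function('K')(172, Function('R')(-10)), -1)) = Mul(-19506, Pow(61, -1)) = Mul(-19506, Rational(1, 61)) = Rational(-19506, 61)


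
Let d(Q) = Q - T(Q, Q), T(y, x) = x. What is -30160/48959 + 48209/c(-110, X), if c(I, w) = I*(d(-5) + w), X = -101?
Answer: 2025186831/543934490 ≈ 3.7232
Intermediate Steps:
d(Q) = 0 (d(Q) = Q - Q = 0)
c(I, w) = I*w (c(I, w) = I*(0 + w) = I*w)
-30160/48959 + 48209/c(-110, X) = -30160/48959 + 48209/((-110*(-101))) = -30160*1/48959 + 48209/11110 = -30160/48959 + 48209*(1/11110) = -30160/48959 + 48209/11110 = 2025186831/543934490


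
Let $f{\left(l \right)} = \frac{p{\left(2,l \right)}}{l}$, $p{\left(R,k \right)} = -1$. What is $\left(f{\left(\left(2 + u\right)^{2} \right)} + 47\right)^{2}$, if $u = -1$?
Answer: $2116$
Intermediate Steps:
$f{\left(l \right)} = - \frac{1}{l}$
$\left(f{\left(\left(2 + u\right)^{2} \right)} + 47\right)^{2} = \left(- \frac{1}{\left(2 - 1\right)^{2}} + 47\right)^{2} = \left(- \frac{1}{1^{2}} + 47\right)^{2} = \left(- 1^{-1} + 47\right)^{2} = \left(\left(-1\right) 1 + 47\right)^{2} = \left(-1 + 47\right)^{2} = 46^{2} = 2116$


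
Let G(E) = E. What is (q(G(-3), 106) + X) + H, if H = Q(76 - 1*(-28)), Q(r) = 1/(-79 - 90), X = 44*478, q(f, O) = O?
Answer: 3572321/169 ≈ 21138.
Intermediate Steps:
X = 21032
Q(r) = -1/169 (Q(r) = 1/(-169) = -1/169)
H = -1/169 ≈ -0.0059172
(q(G(-3), 106) + X) + H = (106 + 21032) - 1/169 = 21138 - 1/169 = 3572321/169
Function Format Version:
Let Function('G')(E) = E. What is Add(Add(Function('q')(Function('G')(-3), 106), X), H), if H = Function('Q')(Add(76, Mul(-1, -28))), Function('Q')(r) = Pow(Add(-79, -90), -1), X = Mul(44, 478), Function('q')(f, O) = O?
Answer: Rational(3572321, 169) ≈ 21138.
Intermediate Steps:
X = 21032
Function('Q')(r) = Rational(-1, 169) (Function('Q')(r) = Pow(-169, -1) = Rational(-1, 169))
H = Rational(-1, 169) ≈ -0.0059172
Add(Add(Function('q')(Function('G')(-3), 106), X), H) = Add(Add(106, 21032), Rational(-1, 169)) = Add(21138, Rational(-1, 169)) = Rational(3572321, 169)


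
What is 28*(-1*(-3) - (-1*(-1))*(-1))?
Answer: 112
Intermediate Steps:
28*(-1*(-3) - (-1*(-1))*(-1)) = 28*(3 - (-1)) = 28*(3 - 1*(-1)) = 28*(3 + 1) = 28*4 = 112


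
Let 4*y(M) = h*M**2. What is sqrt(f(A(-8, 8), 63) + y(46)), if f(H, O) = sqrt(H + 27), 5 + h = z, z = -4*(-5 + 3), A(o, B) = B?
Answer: sqrt(1587 + sqrt(35)) ≈ 39.911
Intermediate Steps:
z = 8 (z = -4*(-2) = 8)
h = 3 (h = -5 + 8 = 3)
f(H, O) = sqrt(27 + H)
y(M) = 3*M**2/4 (y(M) = (3*M**2)/4 = 3*M**2/4)
sqrt(f(A(-8, 8), 63) + y(46)) = sqrt(sqrt(27 + 8) + (3/4)*46**2) = sqrt(sqrt(35) + (3/4)*2116) = sqrt(sqrt(35) + 1587) = sqrt(1587 + sqrt(35))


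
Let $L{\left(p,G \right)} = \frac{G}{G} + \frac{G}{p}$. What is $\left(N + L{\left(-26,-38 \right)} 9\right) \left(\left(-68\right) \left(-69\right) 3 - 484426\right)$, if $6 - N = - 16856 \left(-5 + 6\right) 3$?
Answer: $- \frac{309372712500}{13} \approx -2.3798 \cdot 10^{10}$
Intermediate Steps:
$L{\left(p,G \right)} = 1 + \frac{G}{p}$
$N = 50574$ ($N = 6 - - 16856 \left(-5 + 6\right) 3 = 6 - - 16856 \cdot 1 \cdot 3 = 6 - \left(-16856\right) 3 = 6 - -50568 = 6 + 50568 = 50574$)
$\left(N + L{\left(-26,-38 \right)} 9\right) \left(\left(-68\right) \left(-69\right) 3 - 484426\right) = \left(50574 + \frac{-38 - 26}{-26} \cdot 9\right) \left(\left(-68\right) \left(-69\right) 3 - 484426\right) = \left(50574 + \left(- \frac{1}{26}\right) \left(-64\right) 9\right) \left(4692 \cdot 3 - 484426\right) = \left(50574 + \frac{32}{13} \cdot 9\right) \left(14076 - 484426\right) = \left(50574 + \frac{288}{13}\right) \left(-470350\right) = \frac{657750}{13} \left(-470350\right) = - \frac{309372712500}{13}$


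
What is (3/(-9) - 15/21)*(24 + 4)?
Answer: -88/3 ≈ -29.333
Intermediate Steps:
(3/(-9) - 15/21)*(24 + 4) = (3*(-1/9) - 15*1/21)*28 = (-1/3 - 5/7)*28 = -22/21*28 = -88/3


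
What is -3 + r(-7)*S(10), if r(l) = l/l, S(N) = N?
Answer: 7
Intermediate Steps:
r(l) = 1
-3 + r(-7)*S(10) = -3 + 1*10 = -3 + 10 = 7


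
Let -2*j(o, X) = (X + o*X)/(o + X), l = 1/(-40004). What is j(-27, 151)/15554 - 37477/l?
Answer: 2891558726641931/1928696 ≈ 1.4992e+9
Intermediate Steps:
l = -1/40004 ≈ -2.4998e-5
j(o, X) = -(X + X*o)/(2*(X + o)) (j(o, X) = -(X + o*X)/(2*(o + X)) = -(X + X*o)/(2*(X + o)))
j(-27, 151)/15554 - 37477/l = -1*151*(1 - 27)/(2*151 + 2*(-27))/15554 - 37477/(-1/40004) = -1*151*(-26)/(302 - 54)*(1/15554) - 37477*(-40004) = -1*151*(-26)/248*(1/15554) + 1499229908 = -1*151*1/248*(-26)*(1/15554) + 1499229908 = (1963/124)*(1/15554) + 1499229908 = 1963/1928696 + 1499229908 = 2891558726641931/1928696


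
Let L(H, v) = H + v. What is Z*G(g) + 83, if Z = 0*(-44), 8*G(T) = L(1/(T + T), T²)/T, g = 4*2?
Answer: 83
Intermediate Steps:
g = 8
G(T) = (T² + 1/(2*T))/(8*T) (G(T) = ((1/(T + T) + T²)/T)/8 = ((1/(2*T) + T²)/T)/8 = ((T² + 1/(2*T))/T)/8 = (T² + 1/(2*T))/(8*T))
Z = 0
Z*G(g) + 83 = 0*((⅛)*8 + (1/16)/8²) + 83 = 0*(1 + (1/16)*(1/64)) + 83 = 0*(1 + 1/1024) + 83 = 0*(1025/1024) + 83 = 0 + 83 = 83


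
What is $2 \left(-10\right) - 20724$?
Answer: $-20744$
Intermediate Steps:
$2 \left(-10\right) - 20724 = -20 - 20724 = -20744$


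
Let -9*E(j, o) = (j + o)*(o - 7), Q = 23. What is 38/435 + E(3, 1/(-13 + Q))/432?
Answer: 348997/3758400 ≈ 0.092858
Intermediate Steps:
E(j, o) = -(-7 + o)*(j + o)/9 (E(j, o) = -(j + o)*(o - 7)/9 = -(j + o)*(-7 + o)/9 = -(-7 + o)*(j + o)/9)
38/435 + E(3, 1/(-13 + Q))/432 = 38/435 + (-1/(9*(-13 + 23)**2) + (7/9)*3 + 7/(9*(-13 + 23)) - 1/9*3/(-13 + 23))/432 = 38*(1/435) + (-(1/10)**2/9 + 7/3 + (7/9)/10 - 1/9*3/10)*(1/432) = 38/435 + (-(1/10)**2/9 + 7/3 + (7/9)*(1/10) - 1/9*3*1/10)*(1/432) = 38/435 + (-1/9*1/100 + 7/3 + 7/90 - 1/30)*(1/432) = 38/435 + (-1/900 + 7/3 + 7/90 - 1/30)*(1/432) = 38/435 + (713/300)*(1/432) = 38/435 + 713/129600 = 348997/3758400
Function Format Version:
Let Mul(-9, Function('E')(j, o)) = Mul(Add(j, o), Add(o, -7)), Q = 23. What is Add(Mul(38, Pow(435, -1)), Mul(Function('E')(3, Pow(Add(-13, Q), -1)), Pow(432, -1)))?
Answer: Rational(348997, 3758400) ≈ 0.092858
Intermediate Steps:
Function('E')(j, o) = Mul(Rational(-1, 9), Add(-7, o), Add(j, o)) (Function('E')(j, o) = Mul(Rational(-1, 9), Mul(Add(j, o), Add(o, -7))) = Mul(Rational(-1, 9), Mul(Add(j, o), Add(-7, o))) = Mul(Rational(-1, 9), Mul(Add(-7, o), Add(j, o))) = Mul(Rational(-1, 9), Add(-7, o), Add(j, o)))
Add(Mul(38, Pow(435, -1)), Mul(Function('E')(3, Pow(Add(-13, Q), -1)), Pow(432, -1))) = Add(Mul(38, Pow(435, -1)), Mul(Add(Mul(Rational(-1, 9), Pow(Pow(Add(-13, 23), -1), 2)), Mul(Rational(7, 9), 3), Mul(Rational(7, 9), Pow(Add(-13, 23), -1)), Mul(Rational(-1, 9), 3, Pow(Add(-13, 23), -1))), Pow(432, -1))) = Add(Mul(38, Rational(1, 435)), Mul(Add(Mul(Rational(-1, 9), Pow(Pow(10, -1), 2)), Rational(7, 3), Mul(Rational(7, 9), Pow(10, -1)), Mul(Rational(-1, 9), 3, Pow(10, -1))), Rational(1, 432))) = Add(Rational(38, 435), Mul(Add(Mul(Rational(-1, 9), Pow(Rational(1, 10), 2)), Rational(7, 3), Mul(Rational(7, 9), Rational(1, 10)), Mul(Rational(-1, 9), 3, Rational(1, 10))), Rational(1, 432))) = Add(Rational(38, 435), Mul(Add(Mul(Rational(-1, 9), Rational(1, 100)), Rational(7, 3), Rational(7, 90), Rational(-1, 30)), Rational(1, 432))) = Add(Rational(38, 435), Mul(Add(Rational(-1, 900), Rational(7, 3), Rational(7, 90), Rational(-1, 30)), Rational(1, 432))) = Add(Rational(38, 435), Mul(Rational(713, 300), Rational(1, 432))) = Add(Rational(38, 435), Rational(713, 129600)) = Rational(348997, 3758400)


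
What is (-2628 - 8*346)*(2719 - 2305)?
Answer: -2233944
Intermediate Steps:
(-2628 - 8*346)*(2719 - 2305) = (-2628 - 2768)*414 = -5396*414 = -2233944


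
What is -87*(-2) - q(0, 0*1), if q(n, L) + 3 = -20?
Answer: 197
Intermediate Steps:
q(n, L) = -23 (q(n, L) = -3 - 20 = -23)
-87*(-2) - q(0, 0*1) = -87*(-2) - 1*(-23) = 174 + 23 = 197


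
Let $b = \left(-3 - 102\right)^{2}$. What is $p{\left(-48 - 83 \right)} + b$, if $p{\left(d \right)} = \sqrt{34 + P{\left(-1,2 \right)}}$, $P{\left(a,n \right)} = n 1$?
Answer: $11031$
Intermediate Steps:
$P{\left(a,n \right)} = n$
$p{\left(d \right)} = 6$ ($p{\left(d \right)} = \sqrt{34 + 2} = \sqrt{36} = 6$)
$b = 11025$ ($b = \left(-105\right)^{2} = 11025$)
$p{\left(-48 - 83 \right)} + b = 6 + 11025 = 11031$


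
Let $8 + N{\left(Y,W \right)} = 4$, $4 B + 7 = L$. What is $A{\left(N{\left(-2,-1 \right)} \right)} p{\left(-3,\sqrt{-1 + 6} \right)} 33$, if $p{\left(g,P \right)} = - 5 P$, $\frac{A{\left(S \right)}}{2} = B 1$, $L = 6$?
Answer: $\frac{165 \sqrt{5}}{2} \approx 184.48$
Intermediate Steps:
$B = - \frac{1}{4}$ ($B = - \frac{7}{4} + \frac{1}{4} \cdot 6 = - \frac{7}{4} + \frac{3}{2} = - \frac{1}{4} \approx -0.25$)
$N{\left(Y,W \right)} = -4$ ($N{\left(Y,W \right)} = -8 + 4 = -4$)
$A{\left(S \right)} = - \frac{1}{2}$ ($A{\left(S \right)} = 2 \left(\left(- \frac{1}{4}\right) 1\right) = 2 \left(- \frac{1}{4}\right) = - \frac{1}{2}$)
$A{\left(N{\left(-2,-1 \right)} \right)} p{\left(-3,\sqrt{-1 + 6} \right)} 33 = - \frac{\left(-5\right) \sqrt{-1 + 6}}{2} \cdot 33 = - \frac{\left(-5\right) \sqrt{5}}{2} \cdot 33 = \frac{5 \sqrt{5}}{2} \cdot 33 = \frac{165 \sqrt{5}}{2}$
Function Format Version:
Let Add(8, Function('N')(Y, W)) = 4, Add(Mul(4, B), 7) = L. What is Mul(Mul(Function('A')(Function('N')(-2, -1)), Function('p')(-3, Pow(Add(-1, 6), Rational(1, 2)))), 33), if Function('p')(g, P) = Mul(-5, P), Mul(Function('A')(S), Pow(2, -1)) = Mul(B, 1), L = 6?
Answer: Mul(Rational(165, 2), Pow(5, Rational(1, 2))) ≈ 184.48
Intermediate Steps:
B = Rational(-1, 4) (B = Add(Rational(-7, 4), Mul(Rational(1, 4), 6)) = Add(Rational(-7, 4), Rational(3, 2)) = Rational(-1, 4) ≈ -0.25000)
Function('N')(Y, W) = -4 (Function('N')(Y, W) = Add(-8, 4) = -4)
Function('A')(S) = Rational(-1, 2) (Function('A')(S) = Mul(2, Mul(Rational(-1, 4), 1)) = Mul(2, Rational(-1, 4)) = Rational(-1, 2))
Mul(Mul(Function('A')(Function('N')(-2, -1)), Function('p')(-3, Pow(Add(-1, 6), Rational(1, 2)))), 33) = Mul(Mul(Rational(-1, 2), Mul(-5, Pow(Add(-1, 6), Rational(1, 2)))), 33) = Mul(Mul(Rational(-1, 2), Mul(-5, Pow(5, Rational(1, 2)))), 33) = Mul(Mul(Rational(5, 2), Pow(5, Rational(1, 2))), 33) = Mul(Rational(165, 2), Pow(5, Rational(1, 2)))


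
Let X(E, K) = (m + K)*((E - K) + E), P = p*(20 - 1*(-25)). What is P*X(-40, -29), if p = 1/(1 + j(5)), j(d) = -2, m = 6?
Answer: -52785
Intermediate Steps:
p = -1 (p = 1/(1 - 2) = 1/(-1) = -1)
P = -45 (P = -(20 - 1*(-25)) = -(20 + 25) = -1*45 = -45)
X(E, K) = (6 + K)*(-K + 2*E) (X(E, K) = (6 + K)*((E - K) + E) = (6 + K)*(-K + 2*E))
P*X(-40, -29) = -45*(-1*(-29)**2 - 6*(-29) + 12*(-40) + 2*(-40)*(-29)) = -45*(-1*841 + 174 - 480 + 2320) = -45*(-841 + 174 - 480 + 2320) = -45*1173 = -52785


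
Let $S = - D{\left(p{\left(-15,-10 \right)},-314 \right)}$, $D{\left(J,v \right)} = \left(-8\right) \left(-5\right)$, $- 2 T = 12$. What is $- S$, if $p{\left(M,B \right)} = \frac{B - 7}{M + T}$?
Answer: $40$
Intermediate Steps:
$T = -6$ ($T = \left(- \frac{1}{2}\right) 12 = -6$)
$p{\left(M,B \right)} = \frac{-7 + B}{-6 + M}$ ($p{\left(M,B \right)} = \frac{B - 7}{M - 6} = \frac{-7 + B}{-6 + M}$)
$D{\left(J,v \right)} = 40$
$S = -40$ ($S = \left(-1\right) 40 = -40$)
$- S = \left(-1\right) \left(-40\right) = 40$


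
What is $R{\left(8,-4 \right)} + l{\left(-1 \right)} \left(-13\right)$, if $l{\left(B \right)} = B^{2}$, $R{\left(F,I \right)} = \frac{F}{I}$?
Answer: $-15$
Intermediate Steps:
$R{\left(8,-4 \right)} + l{\left(-1 \right)} \left(-13\right) = \frac{8}{-4} + \left(-1\right)^{2} \left(-13\right) = 8 \left(- \frac{1}{4}\right) + 1 \left(-13\right) = -2 - 13 = -15$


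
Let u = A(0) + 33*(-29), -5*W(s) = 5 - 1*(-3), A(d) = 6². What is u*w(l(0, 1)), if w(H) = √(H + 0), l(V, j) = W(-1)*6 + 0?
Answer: -3684*I*√15/5 ≈ -2853.6*I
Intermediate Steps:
A(d) = 36
W(s) = -8/5 (W(s) = -(5 - 1*(-3))/5 = -(5 + 3)/5 = -⅕*8 = -8/5)
l(V, j) = -48/5 (l(V, j) = -8/5*6 + 0 = -48/5 + 0 = -48/5)
u = -921 (u = 36 + 33*(-29) = 36 - 957 = -921)
w(H) = √H
u*w(l(0, 1)) = -3684*I*√15/5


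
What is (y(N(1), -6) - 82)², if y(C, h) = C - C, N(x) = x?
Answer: 6724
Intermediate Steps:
y(C, h) = 0
(y(N(1), -6) - 82)² = (0 - 82)² = (-82)² = 6724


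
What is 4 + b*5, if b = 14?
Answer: 74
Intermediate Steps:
4 + b*5 = 4 + 14*5 = 4 + 70 = 74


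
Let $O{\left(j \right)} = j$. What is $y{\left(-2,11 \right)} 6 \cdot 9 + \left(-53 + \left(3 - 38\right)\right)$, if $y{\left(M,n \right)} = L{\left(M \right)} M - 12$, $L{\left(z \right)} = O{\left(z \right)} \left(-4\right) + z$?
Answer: $-1384$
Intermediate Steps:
$L{\left(z \right)} = - 3 z$ ($L{\left(z \right)} = z \left(-4\right) + z = - 4 z + z = - 3 z$)
$y{\left(M,n \right)} = -12 - 3 M^{2}$ ($y{\left(M,n \right)} = - 3 M M - 12 = - 3 M^{2} - 12 = -12 - 3 M^{2}$)
$y{\left(-2,11 \right)} 6 \cdot 9 + \left(-53 + \left(3 - 38\right)\right) = \left(-12 - 3 \left(-2\right)^{2}\right) 6 \cdot 9 + \left(-53 + \left(3 - 38\right)\right) = \left(-12 - 12\right) 54 + \left(-53 + \left(3 - 38\right)\right) = \left(-12 - 12\right) 54 - 88 = \left(-24\right) 54 - 88 = -1296 - 88 = -1384$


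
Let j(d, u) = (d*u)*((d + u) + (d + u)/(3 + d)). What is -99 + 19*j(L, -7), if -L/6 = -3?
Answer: -27687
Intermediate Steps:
L = 18 (L = -6*(-3) = 18)
j(d, u) = d*u*(d + u + (d + u)/(3 + d)) (j(d, u) = (d*u)*((d + u) + (d + u)/(3 + d)) = (d*u)*(d + u + (d + u)/(3 + d)) = d*u*(d + u + (d + u)/(3 + d)))
-99 + 19*j(L, -7) = -99 + 19*(18*(-7)*(18² + 4*18 + 4*(-7) + 18*(-7))/(3 + 18)) = -99 + 19*(18*(-7)*(324 + 72 - 28 - 126)/21) = -99 + 19*(18*(-7)*(1/21)*242) = -99 + 19*(-1452) = -99 - 27588 = -27687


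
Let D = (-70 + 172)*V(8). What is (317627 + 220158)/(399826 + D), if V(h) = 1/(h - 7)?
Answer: 537785/399928 ≈ 1.3447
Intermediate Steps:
V(h) = 1/(-7 + h)
D = 102 (D = (-70 + 172)/(-7 + 8) = 102/1 = 102*1 = 102)
(317627 + 220158)/(399826 + D) = (317627 + 220158)/(399826 + 102) = 537785/399928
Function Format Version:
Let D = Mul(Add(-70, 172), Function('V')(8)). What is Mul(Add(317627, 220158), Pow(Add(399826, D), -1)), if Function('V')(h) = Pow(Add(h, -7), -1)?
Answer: Rational(537785, 399928) ≈ 1.3447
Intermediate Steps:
Function('V')(h) = Pow(Add(-7, h), -1)
D = 102 (D = Mul(Add(-70, 172), Pow(Add(-7, 8), -1)) = Mul(102, Pow(1, -1)) = Mul(102, 1) = 102)
Mul(Add(317627, 220158), Pow(Add(399826, D), -1)) = Mul(Add(317627, 220158), Pow(Add(399826, 102), -1)) = Mul(537785, Pow(399928, -1)) = Mul(537785, Rational(1, 399928)) = Rational(537785, 399928)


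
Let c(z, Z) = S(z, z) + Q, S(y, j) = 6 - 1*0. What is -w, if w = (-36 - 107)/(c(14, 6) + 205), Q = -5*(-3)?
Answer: 143/226 ≈ 0.63274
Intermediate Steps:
S(y, j) = 6 (S(y, j) = 6 + 0 = 6)
Q = 15
c(z, Z) = 21 (c(z, Z) = 6 + 15 = 21)
w = -143/226 (w = (-36 - 107)/(21 + 205) = -143/226 ≈ -0.63274)
-w = -1*(-143/226) = 143/226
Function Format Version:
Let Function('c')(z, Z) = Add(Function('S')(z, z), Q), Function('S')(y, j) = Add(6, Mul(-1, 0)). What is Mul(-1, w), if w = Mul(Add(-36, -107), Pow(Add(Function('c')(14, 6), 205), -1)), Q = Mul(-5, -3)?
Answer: Rational(143, 226) ≈ 0.63274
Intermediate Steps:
Function('S')(y, j) = 6 (Function('S')(y, j) = Add(6, 0) = 6)
Q = 15
Function('c')(z, Z) = 21 (Function('c')(z, Z) = Add(6, 15) = 21)
w = Rational(-143, 226) (w = Mul(Add(-36, -107), Pow(Add(21, 205), -1)) = Mul(-143, Pow(226, -1)) = Mul(-143, Rational(1, 226)) = Rational(-143, 226) ≈ -0.63274)
Mul(-1, w) = Mul(-1, Rational(-143, 226)) = Rational(143, 226)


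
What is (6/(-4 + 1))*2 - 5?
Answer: -9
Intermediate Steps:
(6/(-4 + 1))*2 - 5 = (6/(-3))*2 - 5 = (6*(-1/3))*2 - 5 = -2*2 - 5 = -4 - 5 = -9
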